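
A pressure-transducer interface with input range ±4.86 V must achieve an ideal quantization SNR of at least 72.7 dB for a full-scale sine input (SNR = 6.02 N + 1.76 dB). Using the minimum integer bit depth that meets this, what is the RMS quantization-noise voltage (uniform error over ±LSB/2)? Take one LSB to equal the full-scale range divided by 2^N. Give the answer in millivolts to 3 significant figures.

Range = 4.86 − (-4.86) = 9.72 V.
N ≥ (72.7 − 1.76)/6.02 = 11.784 → N_min = 12.
LSB = 9.72 V ÷ 2^12 = 9.72/4096 V = 2.3730 mV.
V_rms = LSB/√12 = 0.685 mV.

0.685 mV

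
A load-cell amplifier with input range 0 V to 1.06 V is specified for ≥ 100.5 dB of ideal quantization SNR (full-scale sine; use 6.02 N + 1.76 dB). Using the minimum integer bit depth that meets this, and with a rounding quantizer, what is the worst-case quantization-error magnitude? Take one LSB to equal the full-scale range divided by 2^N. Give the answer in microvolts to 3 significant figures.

Span = 1.06 V.
Solving 6.02 N ≥ 100.5 − 1.76: N ≥ 16.402. Round up → N = 17.
LSB = 1.06 V / 2^17 = 8.0872 µV.
|e|_max = LSB/2 = 4.04 µV.

4.04 µV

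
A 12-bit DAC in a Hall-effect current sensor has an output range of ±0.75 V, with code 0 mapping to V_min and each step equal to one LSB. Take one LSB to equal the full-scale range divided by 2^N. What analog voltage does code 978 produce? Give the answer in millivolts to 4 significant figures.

Range = 0.75 − (-0.75) = 1.5 V. LSB = 1.5 V / 2^12.
Output = V_min + (978/4096) × range = -0.75 + 0.238770 × 1.5 V
      = -0.75 V + 0.358154 V = -0.391846 V.

-391.8 mV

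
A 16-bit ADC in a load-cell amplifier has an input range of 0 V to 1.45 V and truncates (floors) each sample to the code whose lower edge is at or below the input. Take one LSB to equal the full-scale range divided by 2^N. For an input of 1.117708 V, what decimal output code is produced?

V_FS = 1.45 V. LSB = 1.45 V / 2^16 ≈ 22.13 µV.
(V_in − V_min) × 2^16/range = (1.117708 − (0)) × 65536/1.45 = 50517.318.
Floor → code = 50517.

50517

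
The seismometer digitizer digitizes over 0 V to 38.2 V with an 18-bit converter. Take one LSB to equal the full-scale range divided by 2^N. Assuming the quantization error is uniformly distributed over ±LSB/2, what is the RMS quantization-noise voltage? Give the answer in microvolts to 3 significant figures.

42.1 µV

Range is 38.2 V.
One LSB is 38.2 V / 262144 = 145.72 µV.
V_rms = LSB/√12 = 145.72 µV / √12 = 42.1 µV.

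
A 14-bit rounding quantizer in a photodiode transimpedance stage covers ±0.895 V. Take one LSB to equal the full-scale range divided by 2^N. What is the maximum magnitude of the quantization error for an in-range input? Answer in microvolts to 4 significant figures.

54.63 µV

The full-scale span is 0.895 − (-0.895) = 1.79 V.
LSB = 1.79 V ÷ 2^14 = 1.79/16384 V = 109.253 µV.
A rounding quantizer has |error| ≤ LSB/2 = 54.63 µV.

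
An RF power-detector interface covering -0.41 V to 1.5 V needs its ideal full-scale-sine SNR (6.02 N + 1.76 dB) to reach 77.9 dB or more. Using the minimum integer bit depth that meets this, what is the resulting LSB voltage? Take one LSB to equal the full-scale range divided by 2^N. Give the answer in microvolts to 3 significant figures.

233 µV

Span: 1.5 V − (-0.41 V) = 1.91 V.
Required N = ⌈(77.9 − 1.76)/6.02⌉ = ⌈12.648⌉ = 13.
LSB = 1.91 V / 2^13 = 233 µV.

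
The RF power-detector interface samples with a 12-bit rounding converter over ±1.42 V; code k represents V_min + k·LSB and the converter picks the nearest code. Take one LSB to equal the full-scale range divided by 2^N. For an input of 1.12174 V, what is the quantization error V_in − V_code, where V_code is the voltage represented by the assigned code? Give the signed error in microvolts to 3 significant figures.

The full-scale span is 1.42 − (-1.42) = 2.84 V. LSB = 2.84 V / 2^12 ≈ 0.6934 mV.
Position in LSBs: (1.12174 − (-1.42)) × 4096/2.84 = 3665.8335; rounding gives k = 3666.
V_code = V_min + k × range/2^12 = -1.42 + 3666 × 2.84/4096 = 1.121855469 V.
V_in − V_code = 1.12174 − (1.121855469) = −115 µV.

−115 µV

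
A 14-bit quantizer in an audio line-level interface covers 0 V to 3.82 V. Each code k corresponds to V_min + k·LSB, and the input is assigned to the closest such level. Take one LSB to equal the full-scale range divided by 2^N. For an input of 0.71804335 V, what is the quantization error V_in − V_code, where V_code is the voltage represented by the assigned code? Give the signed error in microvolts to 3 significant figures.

−71.9 µV

Full-scale range = 3.82 V. LSB = 3.82 V / 2^14 ≈ 233.2 µV.
(V_in − V_min)/LSB = (0.71804335 − (0)) × 16384/3.82 = 3079.6917 → nearest code k = 3080.
Reconstructed level: 0 + 3080 × 3.82/16384 V = 0.71811523438 V.
Error = V_in − V_code = 0.71804335 − (0.71811523438) = −71.9 µV.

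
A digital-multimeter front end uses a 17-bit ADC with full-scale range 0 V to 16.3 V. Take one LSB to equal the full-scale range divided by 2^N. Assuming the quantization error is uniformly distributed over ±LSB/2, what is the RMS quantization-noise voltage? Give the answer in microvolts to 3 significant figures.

V_FS = 16.3 V.
One LSB is 16.3 V / 131072 = 124.36 µV.
For a uniform distribution on [−LSB/2, +LSB/2], V_rms = LSB/√12 = 124.36 µV/3.4641 = 35.9 µV.

35.9 µV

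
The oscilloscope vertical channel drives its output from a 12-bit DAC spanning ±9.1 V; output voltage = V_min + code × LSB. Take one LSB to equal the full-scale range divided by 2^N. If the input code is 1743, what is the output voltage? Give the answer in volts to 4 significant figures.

Span: 9.1 V − (-9.1 V) = 18.2 V. LSB = 18.2 V / 2^12.
V_out = -9.1 + 1743 × (18.2/4096) V
      = -9.1 + 7.74478 = -1.35522 V.

-1.355 V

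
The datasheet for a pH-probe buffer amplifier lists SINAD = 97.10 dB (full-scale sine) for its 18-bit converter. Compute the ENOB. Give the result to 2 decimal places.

15.84 bits

ENOB = (97.10 − 1.76)/6.02 = 15.8372 bits.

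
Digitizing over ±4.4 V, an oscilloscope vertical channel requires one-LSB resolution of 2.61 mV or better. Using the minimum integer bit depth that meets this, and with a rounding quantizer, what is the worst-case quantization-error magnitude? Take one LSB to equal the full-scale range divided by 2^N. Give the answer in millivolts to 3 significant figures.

Full-scale range = 4.4 V − (-4.4 V) = 8.8 V.
8.8 V / 2.61 mV = 3372. Since 2^11 = 2048 and 2^12 = 4096, N = 12.
LSB = 8.8 V ÷ 2^12 = 8.8/4096 V = 2.1484 mV.
Half an LSB is 1.07 mV.

1.07 mV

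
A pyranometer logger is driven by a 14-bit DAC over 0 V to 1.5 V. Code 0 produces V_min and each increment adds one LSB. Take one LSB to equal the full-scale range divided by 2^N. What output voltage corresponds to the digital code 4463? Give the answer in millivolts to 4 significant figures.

Full-scale range = 1.5 V. LSB = 1.5 V / 2^14.
V_out = V_min + code × LSB = 0 V + 4463 × 1.5 V / 16384
      = 0 + 0.408600 = 0.408600 V.

408.6 mV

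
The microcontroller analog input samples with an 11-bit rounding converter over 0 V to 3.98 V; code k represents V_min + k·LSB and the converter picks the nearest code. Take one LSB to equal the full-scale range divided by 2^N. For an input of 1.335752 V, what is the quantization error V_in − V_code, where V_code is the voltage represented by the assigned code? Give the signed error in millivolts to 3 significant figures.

+0.664 mV

Range is 3.98 V. LSB = 3.98 V / 2^11 ≈ 1.943 mV.
Position in LSBs: (1.335752 − (0)) × 2048/3.98 = 687.3417; rounding gives k = 687.
V_code = 0 + (687/2048) × 3.98 = 1.335087891 V.
e = 1.335752 − (1.335087891) = +0.664 mV.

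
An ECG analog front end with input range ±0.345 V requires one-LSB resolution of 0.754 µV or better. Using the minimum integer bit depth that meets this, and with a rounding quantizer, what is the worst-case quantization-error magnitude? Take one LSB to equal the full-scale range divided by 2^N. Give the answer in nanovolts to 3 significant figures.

329 nV

Range = 0.345 − (-0.345) = 0.69 V.
0.69 V / 0.754 µV = 915100. Since 2^19 = 524288 and 2^20 = 1048576, N = 20.
LSB = 0.69 V ÷ 2^20 = 0.69/1048576 V = 0.65804 µV.
Half an LSB is 329 nV.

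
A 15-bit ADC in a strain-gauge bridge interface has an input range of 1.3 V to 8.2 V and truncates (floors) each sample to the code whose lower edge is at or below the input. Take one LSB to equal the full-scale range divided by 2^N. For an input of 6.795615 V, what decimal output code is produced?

26098

Span: 8.2 V − (1.3 V) = 6.9 V. LSB = 6.9 V / 2^15 ≈ 210.6 µV.
(V_in − V_min) × 2^15/range = (6.795615 − (1.3)) × 32768/6.9 = 26098.596.
Floor → code = 26098.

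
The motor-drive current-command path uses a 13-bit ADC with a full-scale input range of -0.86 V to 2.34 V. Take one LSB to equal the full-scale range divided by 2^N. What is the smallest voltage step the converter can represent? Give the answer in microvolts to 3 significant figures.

Range = 2.34 − (-0.86) = 3.2 V.
Number of codes = 2^13 = 8192.
LSB = 3.2 V / 2^13 = 391 µV.

391 µV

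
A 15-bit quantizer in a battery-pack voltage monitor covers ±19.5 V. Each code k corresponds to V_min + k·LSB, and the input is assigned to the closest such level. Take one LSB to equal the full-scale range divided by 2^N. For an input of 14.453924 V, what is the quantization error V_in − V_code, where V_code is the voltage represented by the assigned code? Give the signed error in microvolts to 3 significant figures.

Range = 19.5 − (-19.5) = 39 V. LSB = 39 V / 2^15 ≈ 1.190 mV.
(14.453924 − (-19.5)) / LSB = 33.953924 × 32768/39 = 28528.2611. Nearest integer: k = 28528.
Reconstructed level: -19.5 + 28528 × 39/32768 V = 14.453613281 V.
e = 14.453924 − (14.453613281) = +311 µV.

+311 µV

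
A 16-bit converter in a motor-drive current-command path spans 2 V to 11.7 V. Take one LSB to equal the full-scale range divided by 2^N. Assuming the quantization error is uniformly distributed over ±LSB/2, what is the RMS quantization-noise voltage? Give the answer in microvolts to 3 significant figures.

42.7 µV

Range = 11.7 − (2) = 9.7 V.
One LSB is 9.7 V / 65536 = 148.01 µV.
RMS of a uniform error over width LSB is LSB/√12 = 42.7 µV.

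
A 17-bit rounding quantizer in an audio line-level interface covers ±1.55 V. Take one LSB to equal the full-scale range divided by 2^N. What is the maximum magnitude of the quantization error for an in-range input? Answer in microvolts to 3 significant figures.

The full-scale span is 1.55 − (-1.55) = 3.1 V.
One LSB is 3.1 V / 131072 = 23.651 µV.
Worst-case error for round-to-nearest is half an LSB: 11.8 µV.

11.8 µV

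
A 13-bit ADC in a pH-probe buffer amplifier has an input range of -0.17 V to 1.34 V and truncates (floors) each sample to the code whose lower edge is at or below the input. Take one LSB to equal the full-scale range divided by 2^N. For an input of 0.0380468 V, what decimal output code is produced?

1128

The full-scale span is 1.34 − (-0.17) = 1.51 V. LSB = 1.51 V / 2^13 ≈ 184.3 µV.
(V_in − V_min) × 2^13/range = (0.0380468 − (-0.17)) × 8192/1.51 = 1128.688.
Floor → code = 1128.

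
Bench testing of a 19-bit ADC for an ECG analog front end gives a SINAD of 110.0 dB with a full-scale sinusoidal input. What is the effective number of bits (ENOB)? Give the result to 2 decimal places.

ENOB = (110.0 − 1.76)/6.02 = 17.9801 bits.

17.98 bits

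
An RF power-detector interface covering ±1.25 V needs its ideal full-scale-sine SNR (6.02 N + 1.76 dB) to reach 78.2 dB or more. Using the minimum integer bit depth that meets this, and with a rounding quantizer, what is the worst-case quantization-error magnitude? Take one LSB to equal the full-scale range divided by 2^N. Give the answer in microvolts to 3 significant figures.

153 µV

Range = 1.25 − (-1.25) = 2.5 V.
N ≥ (78.2 − 1.76)/6.02 = 12.698 → N_min = 13.
Step size = 2.5/8192 V = 305.18 µV.
|e|_max = LSB/2 = 153 µV.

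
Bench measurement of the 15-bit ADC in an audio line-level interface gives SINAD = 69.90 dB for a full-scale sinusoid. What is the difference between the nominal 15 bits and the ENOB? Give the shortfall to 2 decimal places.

ENOB = (SINAD − 1.76)/6.02 = (69.90 − 1.76)/6.02 = 11.3189 bits.
Lost resolution: 15 − 11.3189 = 3.6811 bits.

3.68 bits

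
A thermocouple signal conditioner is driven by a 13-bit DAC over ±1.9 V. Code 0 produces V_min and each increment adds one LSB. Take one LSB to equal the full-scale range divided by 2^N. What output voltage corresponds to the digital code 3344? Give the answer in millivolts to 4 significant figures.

-348.8 mV

Full-scale range = 1.9 V − (-1.9 V) = 3.8 V. LSB = 3.8 V / 2^13.
V_out = V_min + code × LSB = -1.9 V + 3344 × 3.8 V / 8192
      = -1.9 V + 1.55117 V = -0.348828 V.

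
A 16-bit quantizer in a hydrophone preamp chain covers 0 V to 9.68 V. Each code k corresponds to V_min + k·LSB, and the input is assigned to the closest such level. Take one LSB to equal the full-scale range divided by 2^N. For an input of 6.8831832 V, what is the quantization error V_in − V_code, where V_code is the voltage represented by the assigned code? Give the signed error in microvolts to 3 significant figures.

−21.1 µV

Span = 9.68 V. LSB = 9.68 V / 2^16 ≈ 147.7 µV.
(V_in − V_min)/LSB = (6.8831832 − (0)) × 65536/9.68 = 46600.8568 → nearest code k = 46601.
Reconstructed level: 0 + 46601 × 9.68/65536 V = 6.8832043457 V.
V_in − V_code = 6.8831832 − (6.8832043457) = −21.1 µV.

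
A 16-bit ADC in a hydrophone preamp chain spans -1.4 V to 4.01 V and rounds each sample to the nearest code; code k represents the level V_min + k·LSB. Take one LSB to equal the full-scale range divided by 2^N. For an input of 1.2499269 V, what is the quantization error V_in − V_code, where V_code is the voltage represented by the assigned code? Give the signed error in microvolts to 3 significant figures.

Span: 4.01 V − (-1.4 V) = 5.41 V. LSB = 5.41 V / 2^16 ≈ 82.55 µV.
(V_in − V_min)/LSB = (1.2499269 − (-1.4)) × 65536/5.41 = 32100.8520 → nearest code k = 32101.
Reconstructed level: -1.4 + 32101 × 5.41/65536 V = 1.2499391174 V.
e = 1.2499269 − (1.2499391174) = −12.2 µV.

−12.2 µV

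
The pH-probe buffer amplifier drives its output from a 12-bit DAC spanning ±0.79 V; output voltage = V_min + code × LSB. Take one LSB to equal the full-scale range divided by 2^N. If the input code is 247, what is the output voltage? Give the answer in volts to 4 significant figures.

The full-scale span is 0.79 − (-0.79) = 1.58 V. LSB = 1.58 V / 2^12.
V_out = V_min + code × LSB = -0.79 V + 247 × 1.58 V / 4096
      = -0.79 V + 0.0952783 V = -0.694722 V.

-0.6947 V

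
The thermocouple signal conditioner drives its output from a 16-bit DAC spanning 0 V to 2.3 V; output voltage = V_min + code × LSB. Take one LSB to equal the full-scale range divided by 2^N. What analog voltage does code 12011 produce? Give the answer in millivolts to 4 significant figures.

421.5 mV

V_FS = 2.3 V. LSB = 2.3 V / 2^16.
Output = V_min + (12011/65536) × range = 0 + 0.183273 × 2.3 V
      = 0 V + 0.421529 V = 0.421529 V.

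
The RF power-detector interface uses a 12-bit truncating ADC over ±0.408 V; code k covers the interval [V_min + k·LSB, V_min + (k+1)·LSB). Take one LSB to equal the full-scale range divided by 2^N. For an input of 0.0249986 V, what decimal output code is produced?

Span: 0.408 V − (-0.408 V) = 0.816 V. LSB = 0.816 V / 2^12 ≈ 199.2 µV.
code = ⌊(V_in − V_min)/LSB⌋ = ⌊(V_in − V_min) × 2^12 / range⌋
     = ⌊(0.0249986 − (-0.408)) × 4096 / 0.816⌋ = ⌊0.4329986 × 4096/0.816⌋
     = ⌊2173.483⌋ = 2173.

2173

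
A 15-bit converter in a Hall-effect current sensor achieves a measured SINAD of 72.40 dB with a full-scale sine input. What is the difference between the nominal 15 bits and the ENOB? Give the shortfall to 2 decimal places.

Effective bits = (72.40 − 1.76)/6.02 = 11.7342.
15 − 11.7342 = 3.27 bits below nominal.

3.27 bits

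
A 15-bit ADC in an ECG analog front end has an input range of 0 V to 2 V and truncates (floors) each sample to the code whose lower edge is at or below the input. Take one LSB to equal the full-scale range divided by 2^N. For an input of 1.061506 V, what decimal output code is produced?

Range is 2 V. LSB = 2 V / 2^15 ≈ 61.04 µV.
code = ⌊(V_in − V_min)/LSB⌋ = ⌊(V_in − V_min) × 2^15 / range⌋
     = ⌊(1.061506 − (0)) × 32768 / 2⌋ = ⌊1.061506 × 32768/2⌋
     = ⌊17391.714⌋ = 17391.

17391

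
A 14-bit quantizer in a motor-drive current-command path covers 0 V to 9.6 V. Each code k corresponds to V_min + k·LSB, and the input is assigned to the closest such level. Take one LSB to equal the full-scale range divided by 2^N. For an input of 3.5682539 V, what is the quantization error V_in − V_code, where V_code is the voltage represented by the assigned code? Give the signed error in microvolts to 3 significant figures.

Range is 9.6 V. LSB = 9.6 V / 2^14 ≈ 0.5859 mV.
Position in LSBs: (3.5682539 − (0)) × 16384/9.6 = 6089.8200; rounding gives k = 6090.
V_code = V_min + k × range/2^14 = 0 + 6090 × 9.6/16384 = 3.5683593750 V.
Error = V_in − V_code = 3.5682539 − (3.5683593750) = −105 µV.

−105 µV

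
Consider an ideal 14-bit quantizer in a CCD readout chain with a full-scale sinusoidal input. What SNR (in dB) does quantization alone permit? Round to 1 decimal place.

86.0 dB

Ideal quantization SNR: 6.02 × 14 + 1.76 dB = 86.0 dB.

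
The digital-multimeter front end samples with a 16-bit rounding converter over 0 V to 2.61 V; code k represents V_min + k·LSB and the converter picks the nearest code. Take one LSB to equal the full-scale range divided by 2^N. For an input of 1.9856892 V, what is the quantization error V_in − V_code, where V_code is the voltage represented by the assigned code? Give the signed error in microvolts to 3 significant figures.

V_FS = 2.61 V. LSB = 2.61 V / 2^16 ≈ 39.83 µV.
Position in LSBs: (1.9856892 − (0)) × 65536/2.61 = 49859.8189; rounding gives k = 49860.
V_code = 0 + (49860/65536) × 2.61 = 1.9856964111 V.
Error = V_in − V_code = 1.9856892 − (1.9856964111) = −7.21 µV.

−7.21 µV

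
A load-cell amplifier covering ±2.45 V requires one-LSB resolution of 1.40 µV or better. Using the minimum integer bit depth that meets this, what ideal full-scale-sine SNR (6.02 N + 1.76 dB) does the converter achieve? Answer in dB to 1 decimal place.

134.2 dB

Span: 2.45 V − (-2.45 V) = 4.9 V.
4.9 V / 1.40 µV = 3.500e6. Since 2^21 = 2097152 and 2^22 = 4194304, N = 22.
6.02(22) + 1.76 = 134.20 dB.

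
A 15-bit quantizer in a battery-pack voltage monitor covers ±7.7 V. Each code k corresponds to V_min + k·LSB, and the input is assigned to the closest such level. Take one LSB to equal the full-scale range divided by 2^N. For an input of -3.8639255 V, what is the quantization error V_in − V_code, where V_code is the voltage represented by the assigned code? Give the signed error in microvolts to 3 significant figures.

Range = 7.7 − (-7.7) = 15.4 V. LSB = 15.4 V / 2^15 ≈ 470.0 µV.
(-3.8639255 − (-7.7)) / LSB = 3.8360745 × 32768/15.4 = 8162.3694. Nearest integer: k = 8162.
V_code = -7.7 + (8162/32768) × 15.4 = -3.8640991211 V.
V_in − V_code = -3.8639255 − (-3.8640991211) = +174 µV.

+174 µV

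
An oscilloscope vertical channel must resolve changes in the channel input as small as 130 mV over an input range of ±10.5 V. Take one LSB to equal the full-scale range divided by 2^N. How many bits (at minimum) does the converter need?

8 bits

Span: 10.5 V − (-10.5 V) = 21 V.
21 V / 130 mV = 161.5. Since 2^7 = 128 and 2^8 = 256, N = 8.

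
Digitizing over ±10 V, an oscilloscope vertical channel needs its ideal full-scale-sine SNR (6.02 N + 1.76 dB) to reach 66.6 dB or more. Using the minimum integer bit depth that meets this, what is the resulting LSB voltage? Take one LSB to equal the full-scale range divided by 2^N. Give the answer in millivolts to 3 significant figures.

The full-scale span is 10 − (-10) = 20 V.
6.02 N + 1.76 ≥ 66.6 gives N ≥ 10.771, so the minimum integer is 11.
Step size = 20/2048 V = 9.77 mV.

9.77 mV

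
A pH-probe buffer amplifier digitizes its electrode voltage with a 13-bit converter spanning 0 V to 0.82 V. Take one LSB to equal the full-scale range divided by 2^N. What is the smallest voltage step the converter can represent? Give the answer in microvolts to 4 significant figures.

100.1 µV

Span = 0.82 V.
Number of codes = 2^13 = 8192.
LSB = 0.82 V / 2^13 = 100.1 µV.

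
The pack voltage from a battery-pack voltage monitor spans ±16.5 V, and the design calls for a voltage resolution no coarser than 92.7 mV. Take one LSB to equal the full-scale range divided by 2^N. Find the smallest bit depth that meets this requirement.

9 bits

Range = 16.5 − (-16.5) = 33 V.
Levels needed ≥ 33/92.7 mV = 356.0. 2^9 = 512 suffices, so N_min = 9.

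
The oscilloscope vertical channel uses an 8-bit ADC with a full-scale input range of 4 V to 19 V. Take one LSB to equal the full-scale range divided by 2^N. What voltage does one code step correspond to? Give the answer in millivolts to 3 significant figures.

58.6 mV

Full-scale range = 19 V − (4 V) = 15 V.
There are 2^8 = 256 steps.
Step size = 15/256 V = 58.6 mV.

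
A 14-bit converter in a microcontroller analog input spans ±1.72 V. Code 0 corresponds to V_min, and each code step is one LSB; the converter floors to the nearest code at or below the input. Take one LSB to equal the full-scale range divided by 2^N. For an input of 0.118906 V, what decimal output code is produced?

The full-scale span is 1.72 − (-1.72) = 3.44 V. LSB = 3.44 V / 2^14 ≈ 210.0 µV.
(V_in − V_min) × 2^14/range = (0.118906 − (-1.72)) × 16384/3.44 = 8758.324.
Floor → code = 8758.

8758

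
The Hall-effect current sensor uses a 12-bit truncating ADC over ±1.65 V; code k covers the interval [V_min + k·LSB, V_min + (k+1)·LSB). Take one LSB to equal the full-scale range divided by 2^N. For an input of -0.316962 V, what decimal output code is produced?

The full-scale span is 1.65 − (-1.65) = 3.3 V. LSB = 3.3 V / 2^12 ≈ 0.8057 mV.
(V_in − V_min) × 2^12/range = (-0.316962 − (-1.65)) × 4096/3.3 = 1654.583.
Floor → code = 1654.

1654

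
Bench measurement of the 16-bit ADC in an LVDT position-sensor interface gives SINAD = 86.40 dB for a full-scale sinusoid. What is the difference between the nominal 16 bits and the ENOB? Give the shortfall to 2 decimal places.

1.94 bits

N_eff = (86.40 − 1.76)/6.02 = 14.0598 bits.
Lost resolution: 16 − 14.0598 = 1.9402 bits.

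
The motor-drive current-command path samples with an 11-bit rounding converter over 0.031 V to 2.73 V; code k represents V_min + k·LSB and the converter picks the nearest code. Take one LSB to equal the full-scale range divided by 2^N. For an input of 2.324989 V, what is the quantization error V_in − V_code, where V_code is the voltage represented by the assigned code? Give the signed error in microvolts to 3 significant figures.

−425 µV

The full-scale span is 2.73 − (0.031) = 2.699 V. LSB = 2.699 V / 2^11 ≈ 1.318 mV.
(V_in − V_min)/LSB = (2.324989 − (0.031)) × 2048/2.699 = 1740.6778 → nearest code k = 1741.
Reconstructed level: 0.031 + 1741 × 2.699/2048 V = 2.325413574 V.
Error = V_in − V_code = 2.324989 − (2.325413574) = −425 µV.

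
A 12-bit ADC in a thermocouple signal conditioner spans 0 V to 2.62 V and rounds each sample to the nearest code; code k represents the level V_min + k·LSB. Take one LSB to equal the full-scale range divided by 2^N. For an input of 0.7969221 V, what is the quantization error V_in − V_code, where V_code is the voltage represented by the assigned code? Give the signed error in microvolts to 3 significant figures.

−79.9 µV

Full-scale range = 2.62 V. LSB = 2.62 V / 2^12 ≈ 0.6396 mV.
(V_in − V_min)/LSB = (0.7969221 − (0)) × 4096/2.62 = 1245.8752 → nearest code k = 1246.
Reconstructed level: 0 + 1246 × 2.62/4096 V = 0.7970019531 V.
Error = V_in − V_code = 0.7969221 − (0.7970019531) = −79.9 µV.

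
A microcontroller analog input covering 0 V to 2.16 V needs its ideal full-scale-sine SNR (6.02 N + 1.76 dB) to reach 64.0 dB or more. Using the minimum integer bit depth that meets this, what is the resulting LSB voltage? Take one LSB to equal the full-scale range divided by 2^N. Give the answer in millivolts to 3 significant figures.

Span = 2.16 V.
Solving 6.02 N ≥ 64.0 − 1.76: N ≥ 10.339. Round up → N = 11.
Step size = 2.16/2048 V = 1.05 mV.

1.05 mV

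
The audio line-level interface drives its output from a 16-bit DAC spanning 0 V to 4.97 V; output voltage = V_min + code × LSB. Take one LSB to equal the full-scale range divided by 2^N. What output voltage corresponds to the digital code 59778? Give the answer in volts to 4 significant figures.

4.533 V

Span = 4.97 V. LSB = 4.97 V / 2^16.
V_out = 0 + 59778 × (4.97/65536) V
      = 0 + 4.53334 = 4.53334 V.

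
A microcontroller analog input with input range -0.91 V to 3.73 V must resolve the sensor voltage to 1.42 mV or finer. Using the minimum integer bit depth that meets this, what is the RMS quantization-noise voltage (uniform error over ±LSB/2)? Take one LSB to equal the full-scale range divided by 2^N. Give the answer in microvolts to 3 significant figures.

Full-scale range = 3.73 V − (-0.91 V) = 4.64 V.
Need 2^N ≥ 4.64 V / 1.42 mV = 3268 → N_min = 12.
LSB = 4.64 V / 2^12 = 1.1328 mV.
σ_q = LSB/√12 = 1.1328 mV/3.4641 = 327 µV.

327 µV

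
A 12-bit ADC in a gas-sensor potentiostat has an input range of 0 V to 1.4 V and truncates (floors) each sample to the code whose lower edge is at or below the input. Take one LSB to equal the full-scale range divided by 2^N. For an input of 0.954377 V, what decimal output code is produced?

2792

V_FS = 1.4 V. LSB = 1.4 V / 2^12 ≈ 341.8 µV.
code = ⌊(V_in − V_min)/LSB⌋ = ⌊(V_in − V_min) × 2^12 / range⌋
     = ⌊(0.954377 − (0)) × 4096 / 1.4⌋ = ⌊0.954377 × 4096/1.4⌋
     = ⌊2792.234⌋ = 2792.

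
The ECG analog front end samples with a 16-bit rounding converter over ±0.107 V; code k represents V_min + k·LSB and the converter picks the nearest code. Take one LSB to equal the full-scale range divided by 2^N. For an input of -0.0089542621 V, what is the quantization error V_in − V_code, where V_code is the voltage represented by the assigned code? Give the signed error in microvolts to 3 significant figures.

Span: 0.107 V − (-0.107 V) = 0.214 V. LSB = 0.214 V / 2^16 ≈ 3.265 µV.
Position in LSBs: (-0.0089542621 − (-0.107)) × 65536/0.214 = 30025.8200; rounding gives k = 30026.
V_code = -0.107 + (30026/65536) × 0.214 = -0.0089536743164 V.
V_in − V_code = -0.0089542621 − (-0.0089536743164) = −0.588 µV.

−0.588 µV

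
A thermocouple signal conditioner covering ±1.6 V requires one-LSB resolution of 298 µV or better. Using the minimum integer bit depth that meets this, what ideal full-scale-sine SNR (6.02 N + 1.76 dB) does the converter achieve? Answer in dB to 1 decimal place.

Range = 1.6 − (-1.6) = 3.2 V.
Levels needed ≥ 3.2/298 µV = 10740. 2^14 = 16384 suffices, so N_min = 14.
SNR = 6.02 × 14 + 1.76 = 86.04 dB.

86.0 dB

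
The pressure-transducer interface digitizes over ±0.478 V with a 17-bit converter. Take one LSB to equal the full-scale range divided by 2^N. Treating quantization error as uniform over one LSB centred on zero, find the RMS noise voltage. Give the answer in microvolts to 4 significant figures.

Range = 0.478 − (-0.478) = 0.956 V.
One LSB is 0.956 V / 131072 = 7.29370 µV.
RMS of a uniform error over width LSB is LSB/√12 = 2.106 µV.

2.106 µV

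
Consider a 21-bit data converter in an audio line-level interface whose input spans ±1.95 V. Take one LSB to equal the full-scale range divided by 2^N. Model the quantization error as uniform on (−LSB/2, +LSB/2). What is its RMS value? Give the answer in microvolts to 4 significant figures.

0.5368 µV

Range = 1.95 − (-1.95) = 3.9 V.
One LSB is 3.9 V / 2097152 = 1.85966 µV.
σ_q = LSB/√12 = 1.85966 µV/3.4641 = 0.5368 µV.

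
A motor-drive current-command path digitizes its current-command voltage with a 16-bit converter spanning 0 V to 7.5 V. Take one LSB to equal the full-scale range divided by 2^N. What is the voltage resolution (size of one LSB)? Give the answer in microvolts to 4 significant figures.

Full-scale range = 7.5 V.
There are 2^16 = 65536 steps.
Step size = 7.5/65536 V = 114.4 µV.

114.4 µV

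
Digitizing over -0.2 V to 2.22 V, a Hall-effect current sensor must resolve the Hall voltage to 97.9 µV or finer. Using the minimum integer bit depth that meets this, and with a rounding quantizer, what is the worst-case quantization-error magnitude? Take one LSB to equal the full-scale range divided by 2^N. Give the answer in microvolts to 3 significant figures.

36.9 µV

The full-scale span is 2.22 − (-0.2) = 2.42 V.
Required number of levels: 2.42/97.9 µV = 24719; smallest N with 2^N ≥ that is 15.
LSB = 2.42 V ÷ 2^15 = 2.42/32768 V = 73.853 µV.
Max error for round-to-nearest is LSB/2 = 36.9 µV.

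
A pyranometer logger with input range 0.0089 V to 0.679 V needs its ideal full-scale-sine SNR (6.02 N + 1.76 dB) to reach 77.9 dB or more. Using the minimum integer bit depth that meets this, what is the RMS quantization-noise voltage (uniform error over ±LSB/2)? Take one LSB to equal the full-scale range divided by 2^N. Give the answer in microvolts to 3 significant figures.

23.6 µV

Range = 0.679 − (0.0089) = 0.6701 V.
6.02 N + 1.76 ≥ 77.9 gives N ≥ 12.648, so the minimum integer is 13.
LSB = 0.6701 V / 2^13 = 81.799 µV.
RMS noise = LSB/√12 = 23.6 µV.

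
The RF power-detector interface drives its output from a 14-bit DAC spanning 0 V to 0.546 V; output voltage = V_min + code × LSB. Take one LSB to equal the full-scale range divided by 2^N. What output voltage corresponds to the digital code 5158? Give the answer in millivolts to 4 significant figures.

Full-scale range = 0.546 V. LSB = 0.546 V / 2^14.
V_out = 0 + 5158 × (0.546/16384) V
      = 0 + 0.171891 = 0.171891 V.

171.9 mV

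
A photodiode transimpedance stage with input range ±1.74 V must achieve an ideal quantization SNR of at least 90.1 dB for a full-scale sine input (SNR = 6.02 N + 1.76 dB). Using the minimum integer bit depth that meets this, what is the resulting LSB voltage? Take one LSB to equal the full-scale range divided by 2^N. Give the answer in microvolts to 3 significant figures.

106 µV

The full-scale span is 1.74 − (-1.74) = 3.48 V.
Required N = ⌈(90.1 − 1.76)/6.02⌉ = ⌈14.674⌉ = 15.
LSB = 3.48 V / 2^15 = 106 µV.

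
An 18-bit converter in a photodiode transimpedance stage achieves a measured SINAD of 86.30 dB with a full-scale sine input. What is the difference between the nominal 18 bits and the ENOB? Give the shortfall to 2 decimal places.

3.96 bits

Effective bits = (86.30 − 1.76)/6.02 = 14.0432.
Lost resolution: 18 − 14.0432 = 3.9568 bits.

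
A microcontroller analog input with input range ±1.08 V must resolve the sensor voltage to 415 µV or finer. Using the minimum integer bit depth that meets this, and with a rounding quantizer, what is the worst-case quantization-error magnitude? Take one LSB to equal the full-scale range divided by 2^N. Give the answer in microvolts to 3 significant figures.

132 µV

Span: 1.08 V − (-1.08 V) = 2.16 V.
2.16 V / 415 µV = 5205. Since 2^12 = 4096 and 2^13 = 8192, N = 13.
One LSB is 2.16 V / 8192 = 263.67 µV.
|e|_max = LSB/2 = 132 µV.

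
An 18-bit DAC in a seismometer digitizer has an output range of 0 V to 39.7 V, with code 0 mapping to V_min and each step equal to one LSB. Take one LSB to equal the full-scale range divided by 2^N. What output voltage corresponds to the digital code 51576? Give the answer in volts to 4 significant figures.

Range is 39.7 V. LSB = 39.7 V / 2^18.
Output = V_min + (51576/262144) × range = 0 + 0.196747 × 39.7 V
      = 0 V + 7.81085 V = 7.81085 V.

7.811 V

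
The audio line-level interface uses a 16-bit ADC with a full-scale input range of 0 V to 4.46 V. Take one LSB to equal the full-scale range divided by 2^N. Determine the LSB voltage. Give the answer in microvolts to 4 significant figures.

Span = 4.46 V.
Number of codes = 2^16 = 65536.
LSB = 4.46 V ÷ 2^16 = 4.46/65536 V = 68.05 µV.

68.05 µV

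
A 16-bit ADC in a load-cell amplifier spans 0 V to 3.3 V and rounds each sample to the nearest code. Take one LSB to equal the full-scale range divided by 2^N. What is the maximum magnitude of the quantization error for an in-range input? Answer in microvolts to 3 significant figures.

Span = 3.3 V.
LSB = 3.3 V / 2^16 = 50.354 µV.
|e|_max = LSB/2 = 25.2 µV.

25.2 µV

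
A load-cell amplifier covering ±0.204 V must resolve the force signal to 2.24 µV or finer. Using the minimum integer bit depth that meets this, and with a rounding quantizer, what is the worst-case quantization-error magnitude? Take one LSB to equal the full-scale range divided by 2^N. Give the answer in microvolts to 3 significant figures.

0.778 µV

The full-scale span is 0.204 − (-0.204) = 0.408 V.
Levels needed ≥ 0.408/2.24 µV = 182100. 2^18 = 262144 suffices, so N_min = 18.
One LSB is 0.408 V / 262144 = 1.5564 µV.
Half an LSB is 0.778 µV.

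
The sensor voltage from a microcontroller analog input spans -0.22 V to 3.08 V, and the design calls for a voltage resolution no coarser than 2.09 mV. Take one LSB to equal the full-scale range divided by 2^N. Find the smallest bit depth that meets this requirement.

11 bits

The full-scale span is 3.08 − (-0.22) = 3.3 V.
Required number of levels: 3.3/2.09 mV = 1578.9; smallest N with 2^N ≥ that is 11.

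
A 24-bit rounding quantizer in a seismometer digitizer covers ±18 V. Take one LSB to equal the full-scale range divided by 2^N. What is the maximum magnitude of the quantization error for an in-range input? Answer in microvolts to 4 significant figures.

1.073 µV

Full-scale range = 18 V − (-18 V) = 36 V.
LSB = 36 V / 2^24 = 2.14577 µV.
A rounding quantizer has |error| ≤ LSB/2 = 1.073 µV.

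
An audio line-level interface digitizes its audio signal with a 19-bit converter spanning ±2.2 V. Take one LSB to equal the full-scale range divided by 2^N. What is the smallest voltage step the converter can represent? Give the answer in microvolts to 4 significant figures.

Range = 2.2 − (-2.2) = 4.4 V.
There are 2^19 = 524288 steps.
One LSB is 4.4 V / 524288 = 8.392 µV.

8.392 µV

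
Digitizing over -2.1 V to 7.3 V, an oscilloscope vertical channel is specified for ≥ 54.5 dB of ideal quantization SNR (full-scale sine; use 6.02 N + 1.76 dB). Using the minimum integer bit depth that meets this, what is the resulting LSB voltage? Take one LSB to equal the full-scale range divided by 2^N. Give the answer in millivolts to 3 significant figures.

18.4 mV

Full-scale range = 7.3 V − (-2.1 V) = 9.4 V.
6.02 N + 1.76 ≥ 54.5 gives N ≥ 8.761, so the minimum integer is 9.
LSB = 9.4 V ÷ 2^9 = 9.4/512 V = 18.4 mV.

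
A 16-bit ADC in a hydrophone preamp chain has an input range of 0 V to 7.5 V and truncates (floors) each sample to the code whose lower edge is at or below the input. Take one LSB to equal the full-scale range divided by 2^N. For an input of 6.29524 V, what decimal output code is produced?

55008

Range is 7.5 V. LSB = 7.5 V / 2^16 ≈ 114.4 µV.
V_in − V_min = 6.29524 − (0) = 6.29524 V.
Divide by LSB: 6.29524 × 65536/7.5 = 55008.6465.
Truncating gives code 55008.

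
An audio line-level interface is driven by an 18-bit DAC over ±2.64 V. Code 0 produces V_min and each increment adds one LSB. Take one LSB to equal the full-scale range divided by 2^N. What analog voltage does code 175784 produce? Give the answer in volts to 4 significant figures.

0.9006 V

Range = 2.64 − (-2.64) = 5.28 V. LSB = 5.28 V / 2^18.
Output = V_min + (175784/262144) × range = -2.64 + 0.670563 × 5.28 V
      = -2.64 + 3.54057 = 0.900571 V.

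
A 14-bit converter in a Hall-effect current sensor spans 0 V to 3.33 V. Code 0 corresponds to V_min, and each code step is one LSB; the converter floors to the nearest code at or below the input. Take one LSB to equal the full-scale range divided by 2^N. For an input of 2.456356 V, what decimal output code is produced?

12085

V_FS = 3.33 V. LSB = 3.33 V / 2^14 ≈ 203.2 µV.
(V_in − V_min) × 2^14/range = (2.456356 − (0)) × 16384/3.33 = 12085.567.
Floor → code = 12085.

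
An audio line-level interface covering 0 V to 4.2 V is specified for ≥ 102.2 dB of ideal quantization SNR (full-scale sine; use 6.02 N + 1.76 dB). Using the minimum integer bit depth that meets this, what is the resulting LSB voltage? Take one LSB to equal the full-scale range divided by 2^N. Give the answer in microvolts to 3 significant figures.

32.0 µV

Range is 4.2 V.
Required N = ⌈(102.2 − 1.76)/6.02⌉ = ⌈16.684⌉ = 17.
LSB = 4.2 V / 2^17 = 32.0 µV.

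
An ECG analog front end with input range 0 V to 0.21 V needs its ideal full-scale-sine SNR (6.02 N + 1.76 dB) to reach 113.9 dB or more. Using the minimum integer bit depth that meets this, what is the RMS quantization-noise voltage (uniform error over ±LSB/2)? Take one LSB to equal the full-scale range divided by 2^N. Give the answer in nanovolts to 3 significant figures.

116 nV

Span = 0.21 V.
6.02 N + 1.76 ≥ 113.9 gives N ≥ 18.628, so the minimum integer is 19.
LSB = 0.21 V ÷ 2^19 = 0.21/524288 V = 400.54 nV.
σ_q = LSB/√12 = 400.54 nV/3.4641 = 116 nV.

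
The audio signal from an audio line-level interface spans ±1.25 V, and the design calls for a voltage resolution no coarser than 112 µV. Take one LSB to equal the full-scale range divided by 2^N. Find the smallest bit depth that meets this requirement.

Full-scale range = 1.25 V − (-1.25 V) = 2.5 V.
Levels needed ≥ 2.5/112 µV = 22320. 2^15 = 32768 suffices, so N_min = 15.

15 bits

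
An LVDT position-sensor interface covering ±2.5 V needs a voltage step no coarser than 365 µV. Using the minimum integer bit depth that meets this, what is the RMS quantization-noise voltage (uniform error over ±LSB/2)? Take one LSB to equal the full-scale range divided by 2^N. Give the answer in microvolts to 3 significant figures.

88.1 µV

Range = 2.5 − (-2.5) = 5 V.
Need 2^N ≥ 5 V / 365 µV = 13700 → N_min = 14.
Step size = 5/16384 V = 305.18 µV.
RMS noise = LSB/√12 = 88.1 µV.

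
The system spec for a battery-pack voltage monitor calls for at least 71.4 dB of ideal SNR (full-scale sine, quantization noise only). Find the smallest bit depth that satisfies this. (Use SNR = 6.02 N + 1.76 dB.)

Solving 6.02 N ≥ 71.4 − 1.76: N ≥ 11.568. Round up → N = 12.

12 bits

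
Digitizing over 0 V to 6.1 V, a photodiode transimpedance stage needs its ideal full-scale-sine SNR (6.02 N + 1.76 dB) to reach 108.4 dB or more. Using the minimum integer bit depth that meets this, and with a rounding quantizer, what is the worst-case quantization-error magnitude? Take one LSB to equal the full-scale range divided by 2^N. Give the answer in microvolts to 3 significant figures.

11.6 µV

Full-scale range = 6.1 V.
Solving 6.02 N ≥ 108.4 − 1.76: N ≥ 17.714. Round up → N = 18.
One LSB is 6.1 V / 262144 = 23.270 µV.
Max error for round-to-nearest is LSB/2 = 11.6 µV.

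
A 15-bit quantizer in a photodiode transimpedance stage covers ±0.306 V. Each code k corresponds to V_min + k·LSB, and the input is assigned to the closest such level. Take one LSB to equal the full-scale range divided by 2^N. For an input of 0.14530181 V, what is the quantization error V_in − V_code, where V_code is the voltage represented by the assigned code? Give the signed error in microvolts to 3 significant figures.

−3.37 µV

Span: 0.306 V − (-0.306 V) = 0.612 V. LSB = 0.612 V / 2^15 ≈ 18.68 µV.
(V_in − V_min)/LSB = (0.14530181 − (-0.306)) × 32768/0.612 = 24163.8198 → nearest code k = 24164.
V_code = -0.306 + (24164/32768) × 0.612 = 0.14530517578 V.
Error = V_in − V_code = 0.14530181 − (0.14530517578) = −3.37 µV.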